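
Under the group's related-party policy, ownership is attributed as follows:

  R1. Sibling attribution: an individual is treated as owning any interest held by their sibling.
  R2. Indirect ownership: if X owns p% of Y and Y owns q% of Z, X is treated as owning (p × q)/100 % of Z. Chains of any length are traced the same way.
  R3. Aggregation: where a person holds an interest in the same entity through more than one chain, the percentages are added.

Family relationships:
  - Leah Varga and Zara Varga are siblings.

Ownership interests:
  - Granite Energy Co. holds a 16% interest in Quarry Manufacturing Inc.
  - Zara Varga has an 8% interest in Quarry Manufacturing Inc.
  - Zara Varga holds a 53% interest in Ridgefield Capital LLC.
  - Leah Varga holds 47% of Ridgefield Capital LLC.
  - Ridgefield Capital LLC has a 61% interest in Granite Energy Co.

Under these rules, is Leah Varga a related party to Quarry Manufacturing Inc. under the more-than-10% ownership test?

Yes

By sibling attribution (R1), Leah Varga is treated as also owning Zara Varga's interest in Ridgefield Capital LLC, giving 47% + 53% = 100%.
By sibling attribution (R1), Leah Varga is treated as owning Zara Varga's 8% interest in Quarry Manufacturing Inc.
Chain via Ridgefield Capital LLC → Granite Energy Co. (R2): 100% × 61% × 16% = 9.76% of Quarry Manufacturing Inc.
Direct interest in Quarry Manufacturing Inc: 8%.
Aggregating (R3): 9.76% + 8% = 17.76%.
17.76% exceeds the 10% threshold, so Leah is a related party to Quarry Manufacturing Inc.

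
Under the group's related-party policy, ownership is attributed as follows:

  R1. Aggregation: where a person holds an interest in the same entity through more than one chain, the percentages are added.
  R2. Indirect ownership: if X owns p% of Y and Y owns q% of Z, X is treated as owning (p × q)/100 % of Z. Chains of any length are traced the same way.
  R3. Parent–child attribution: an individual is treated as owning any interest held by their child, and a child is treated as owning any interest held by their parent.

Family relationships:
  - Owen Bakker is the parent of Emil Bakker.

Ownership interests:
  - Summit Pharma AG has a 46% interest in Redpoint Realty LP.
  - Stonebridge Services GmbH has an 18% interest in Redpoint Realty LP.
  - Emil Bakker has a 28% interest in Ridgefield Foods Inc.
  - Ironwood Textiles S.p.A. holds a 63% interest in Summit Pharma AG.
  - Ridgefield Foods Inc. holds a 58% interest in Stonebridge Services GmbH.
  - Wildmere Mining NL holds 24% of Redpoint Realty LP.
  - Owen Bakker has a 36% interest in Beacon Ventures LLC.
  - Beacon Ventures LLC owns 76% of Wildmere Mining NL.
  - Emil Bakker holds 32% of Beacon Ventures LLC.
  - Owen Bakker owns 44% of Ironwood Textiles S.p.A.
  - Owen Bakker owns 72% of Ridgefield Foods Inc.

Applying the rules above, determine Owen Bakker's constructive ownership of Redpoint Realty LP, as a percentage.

35.5944%

By parent–child attribution (R3), Owen Bakker is treated as also owning Emil Bakker's interest in Beacon Ventures LLC, giving 36% + 32% = 68%.
By parent–child attribution (R3), Owen Bakker is treated as also owning Emil Bakker's interest in Ridgefield Foods Inc, giving 72% + 28% = 100%.
Chain via Beacon Ventures LLC → Wildmere Mining NL (R2): 68% × 76% × 24% = 12.4032% of Redpoint Realty LP.
Chain via Ridgefield Foods Inc. → Stonebridge Services GmbH (R2): 100% × 58% × 18% = 10.44% of Redpoint Realty LP.
Chain via Ironwood Textiles S.p.A. → Summit Pharma AG (R2): 44% × 63% × 46% = 12.7512% of Redpoint Realty LP.
Aggregating (R1): 12.4032% + 10.44% + 12.7512% = 35.5944%.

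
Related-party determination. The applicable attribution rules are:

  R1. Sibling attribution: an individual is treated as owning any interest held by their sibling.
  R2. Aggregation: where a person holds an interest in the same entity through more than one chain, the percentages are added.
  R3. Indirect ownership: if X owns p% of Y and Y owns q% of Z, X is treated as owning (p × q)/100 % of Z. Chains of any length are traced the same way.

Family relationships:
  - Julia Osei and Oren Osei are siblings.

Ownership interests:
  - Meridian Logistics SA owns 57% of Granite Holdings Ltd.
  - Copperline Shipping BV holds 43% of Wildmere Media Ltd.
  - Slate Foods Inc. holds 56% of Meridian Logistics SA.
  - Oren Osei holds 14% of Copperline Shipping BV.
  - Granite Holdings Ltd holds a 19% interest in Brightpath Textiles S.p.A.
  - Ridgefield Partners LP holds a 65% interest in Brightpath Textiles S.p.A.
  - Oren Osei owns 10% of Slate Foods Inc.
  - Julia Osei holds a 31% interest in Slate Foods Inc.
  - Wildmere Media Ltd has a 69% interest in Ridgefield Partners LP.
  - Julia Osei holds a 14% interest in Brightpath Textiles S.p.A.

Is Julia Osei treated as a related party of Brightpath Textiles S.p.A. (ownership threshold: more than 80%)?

No

By sibling attribution (R1), Julia Osei is treated as also owning Oren Osei's interest in Slate Foods Inc, giving 31% + 10% = 41%.
By sibling attribution (R1), Julia Osei is treated as owning Oren Osei's 14% interest in Copperline Shipping BV.
Chain via Slate Foods Inc. → Meridian Logistics SA → Granite Holdings Ltd (R3): 41% × 56% × 57% × 19% = 2.486568% of Brightpath Textiles S.p.A.
Direct interest in Brightpath Textiles S.p.A: 14%.
Chain via Copperline Shipping BV → Wildmere Media Ltd → Ridgefield Partners LP (R3): 14% × 43% × 69% × 65% = 2.69997% of Brightpath Textiles S.p.A.
Aggregating (R2): 2.486568% + 14% + 2.69997% = 19.186538%.
19.186538% does not exceed the 80% threshold, so Julia is not a related party to Brightpath Textiles S.p.A.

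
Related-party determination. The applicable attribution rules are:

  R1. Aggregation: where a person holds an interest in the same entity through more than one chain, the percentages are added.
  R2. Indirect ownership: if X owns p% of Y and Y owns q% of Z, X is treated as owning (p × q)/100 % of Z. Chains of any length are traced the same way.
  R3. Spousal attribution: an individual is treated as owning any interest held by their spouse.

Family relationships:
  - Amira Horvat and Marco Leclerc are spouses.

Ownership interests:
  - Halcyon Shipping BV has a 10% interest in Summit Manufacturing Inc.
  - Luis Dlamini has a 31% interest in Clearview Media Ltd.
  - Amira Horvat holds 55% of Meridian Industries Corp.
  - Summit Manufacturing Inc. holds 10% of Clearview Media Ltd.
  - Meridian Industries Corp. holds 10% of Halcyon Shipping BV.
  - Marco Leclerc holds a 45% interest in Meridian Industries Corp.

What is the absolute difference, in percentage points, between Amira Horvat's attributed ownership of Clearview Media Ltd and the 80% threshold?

79.9

By spousal attribution (R3), Amira Horvat is treated as also owning Marco Leclerc's interest in Meridian Industries Corp, giving 55% + 45% = 100%.
Chain via Meridian Industries Corp. → Halcyon Shipping BV → Summit Manufacturing Inc. (R2): 100% × 10% × 10% × 10% = 0.1% of Clearview Media Ltd.
0.1% falls short of the 80% threshold by 79.9 percentage points.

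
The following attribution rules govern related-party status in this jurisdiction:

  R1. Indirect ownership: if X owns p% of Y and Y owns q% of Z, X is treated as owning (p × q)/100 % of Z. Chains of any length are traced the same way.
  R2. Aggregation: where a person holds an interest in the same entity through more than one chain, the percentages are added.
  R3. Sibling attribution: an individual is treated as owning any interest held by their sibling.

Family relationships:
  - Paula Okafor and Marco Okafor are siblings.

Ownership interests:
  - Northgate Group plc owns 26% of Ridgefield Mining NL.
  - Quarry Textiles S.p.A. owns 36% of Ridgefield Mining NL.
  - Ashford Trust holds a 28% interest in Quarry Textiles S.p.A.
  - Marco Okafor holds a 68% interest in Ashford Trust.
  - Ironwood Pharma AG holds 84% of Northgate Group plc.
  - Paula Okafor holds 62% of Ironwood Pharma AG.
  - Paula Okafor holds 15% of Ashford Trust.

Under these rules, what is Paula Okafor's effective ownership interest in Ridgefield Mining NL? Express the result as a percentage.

21.9072%

By sibling attribution (R3), Paula Okafor is treated as also owning Marco Okafor's interest in Ashford Trust, giving 15% + 68% = 83%.
Chain via Ironwood Pharma AG → Northgate Group plc (R1): 62% × 84% × 26% = 13.5408% of Ridgefield Mining NL.
Chain via Ashford Trust → Quarry Textiles S.p.A. (R1): 83% × 28% × 36% = 8.3664% of Ridgefield Mining NL.
Aggregating (R2): 13.5408% + 8.3664% = 21.9072%.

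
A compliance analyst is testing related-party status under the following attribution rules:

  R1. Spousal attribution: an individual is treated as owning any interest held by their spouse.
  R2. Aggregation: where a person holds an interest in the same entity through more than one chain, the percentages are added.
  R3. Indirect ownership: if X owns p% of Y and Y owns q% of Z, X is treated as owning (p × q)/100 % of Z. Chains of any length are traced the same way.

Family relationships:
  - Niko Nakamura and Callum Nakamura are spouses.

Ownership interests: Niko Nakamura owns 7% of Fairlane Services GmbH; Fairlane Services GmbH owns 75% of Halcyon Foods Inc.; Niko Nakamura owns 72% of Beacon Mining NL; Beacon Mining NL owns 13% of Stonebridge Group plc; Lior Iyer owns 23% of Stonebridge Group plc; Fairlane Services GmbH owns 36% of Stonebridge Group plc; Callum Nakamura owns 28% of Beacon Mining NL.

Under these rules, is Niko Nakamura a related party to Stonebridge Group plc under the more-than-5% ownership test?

Yes

By spousal attribution (R1), Niko Nakamura is treated as also owning Callum Nakamura's interest in Beacon Mining NL, giving 72% + 28% = 100%.
Chain via Beacon Mining NL (R3): 100% × 13% = 13% of Stonebridge Group plc.
Chain via Fairlane Services GmbH (R3): 7% × 36% = 2.52% of Stonebridge Group plc.
Aggregating (R2): 13% + 2.52% = 15.52%.
15.52% exceeds the 5% threshold, so Niko is a related party to Stonebridge Group plc.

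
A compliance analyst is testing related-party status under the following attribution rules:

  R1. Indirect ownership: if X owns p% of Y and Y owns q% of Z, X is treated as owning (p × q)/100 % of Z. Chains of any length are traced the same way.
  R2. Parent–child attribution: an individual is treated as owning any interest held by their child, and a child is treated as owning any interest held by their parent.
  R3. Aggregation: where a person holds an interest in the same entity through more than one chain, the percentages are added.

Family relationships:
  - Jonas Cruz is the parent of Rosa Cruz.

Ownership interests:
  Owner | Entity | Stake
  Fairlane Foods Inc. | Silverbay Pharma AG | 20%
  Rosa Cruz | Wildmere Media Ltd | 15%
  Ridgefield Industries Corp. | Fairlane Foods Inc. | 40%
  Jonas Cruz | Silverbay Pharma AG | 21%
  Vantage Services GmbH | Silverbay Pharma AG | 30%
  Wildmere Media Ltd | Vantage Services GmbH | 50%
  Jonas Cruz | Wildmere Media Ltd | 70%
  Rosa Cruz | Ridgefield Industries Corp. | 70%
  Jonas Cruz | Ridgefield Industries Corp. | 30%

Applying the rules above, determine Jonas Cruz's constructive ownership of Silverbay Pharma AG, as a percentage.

41.75%

By parent–child attribution (R2), Jonas Cruz is treated as also owning Rosa Cruz's interest in Wildmere Media Ltd, giving 70% + 15% = 85%.
By parent–child attribution (R2), Jonas Cruz is treated as also owning Rosa Cruz's interest in Ridgefield Industries Corp, giving 30% + 70% = 100%.
Chain via Wildmere Media Ltd → Vantage Services GmbH (R1): 85% × 50% × 30% = 12.75% of Silverbay Pharma AG.
Chain via Ridgefield Industries Corp. → Fairlane Foods Inc. (R1): 100% × 40% × 20% = 8% of Silverbay Pharma AG.
Direct interest in Silverbay Pharma AG: 21%.
Aggregating (R3): 12.75% + 8% + 21% = 41.75%.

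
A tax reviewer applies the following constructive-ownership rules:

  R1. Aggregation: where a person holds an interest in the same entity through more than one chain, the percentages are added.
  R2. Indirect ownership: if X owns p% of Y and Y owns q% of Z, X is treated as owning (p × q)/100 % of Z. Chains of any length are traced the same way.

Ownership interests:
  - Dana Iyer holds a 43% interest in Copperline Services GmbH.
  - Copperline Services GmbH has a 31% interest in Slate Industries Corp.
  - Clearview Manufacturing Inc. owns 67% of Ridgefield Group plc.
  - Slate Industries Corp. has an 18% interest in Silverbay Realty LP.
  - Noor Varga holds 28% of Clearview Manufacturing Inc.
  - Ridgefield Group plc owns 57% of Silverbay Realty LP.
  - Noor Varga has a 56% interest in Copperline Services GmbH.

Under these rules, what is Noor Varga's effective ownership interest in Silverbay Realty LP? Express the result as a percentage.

Chain via Clearview Manufacturing Inc. → Ridgefield Group plc (R2): 28% × 67% × 57% = 10.6932% of Silverbay Realty LP.
Chain via Copperline Services GmbH → Slate Industries Corp. (R2): 56% × 31% × 18% = 3.1248% of Silverbay Realty LP.
Aggregating (R1): 10.6932% + 3.1248% = 13.818%.

13.818%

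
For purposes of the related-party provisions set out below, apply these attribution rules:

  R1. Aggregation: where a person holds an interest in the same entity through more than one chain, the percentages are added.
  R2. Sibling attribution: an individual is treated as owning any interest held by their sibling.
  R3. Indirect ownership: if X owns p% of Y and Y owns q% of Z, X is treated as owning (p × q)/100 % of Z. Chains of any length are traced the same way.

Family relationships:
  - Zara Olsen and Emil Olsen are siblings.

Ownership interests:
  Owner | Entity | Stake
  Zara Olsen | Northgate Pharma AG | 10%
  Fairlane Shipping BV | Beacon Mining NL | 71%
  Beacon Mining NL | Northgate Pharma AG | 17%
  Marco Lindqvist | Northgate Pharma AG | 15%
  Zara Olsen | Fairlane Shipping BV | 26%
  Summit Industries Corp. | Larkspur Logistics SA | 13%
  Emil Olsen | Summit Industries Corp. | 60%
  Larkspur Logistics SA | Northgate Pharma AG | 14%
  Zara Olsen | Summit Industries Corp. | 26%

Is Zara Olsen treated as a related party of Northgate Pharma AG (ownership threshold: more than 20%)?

By sibling attribution (R2), Zara Olsen is treated as also owning Emil Olsen's interest in Summit Industries Corp, giving 26% + 60% = 86%.
Chain via Fairlane Shipping BV → Beacon Mining NL (R3): 26% × 71% × 17% = 3.1382% of Northgate Pharma AG.
Chain via Summit Industries Corp. → Larkspur Logistics SA (R3): 86% × 13% × 14% = 1.5652% of Northgate Pharma AG.
Direct interest in Northgate Pharma AG: 10%.
Aggregating (R1): 3.1382% + 1.5652% + 10% = 14.7034%.
14.7034% does not exceed the 20% threshold, so Zara is not a related party to Northgate Pharma AG.

No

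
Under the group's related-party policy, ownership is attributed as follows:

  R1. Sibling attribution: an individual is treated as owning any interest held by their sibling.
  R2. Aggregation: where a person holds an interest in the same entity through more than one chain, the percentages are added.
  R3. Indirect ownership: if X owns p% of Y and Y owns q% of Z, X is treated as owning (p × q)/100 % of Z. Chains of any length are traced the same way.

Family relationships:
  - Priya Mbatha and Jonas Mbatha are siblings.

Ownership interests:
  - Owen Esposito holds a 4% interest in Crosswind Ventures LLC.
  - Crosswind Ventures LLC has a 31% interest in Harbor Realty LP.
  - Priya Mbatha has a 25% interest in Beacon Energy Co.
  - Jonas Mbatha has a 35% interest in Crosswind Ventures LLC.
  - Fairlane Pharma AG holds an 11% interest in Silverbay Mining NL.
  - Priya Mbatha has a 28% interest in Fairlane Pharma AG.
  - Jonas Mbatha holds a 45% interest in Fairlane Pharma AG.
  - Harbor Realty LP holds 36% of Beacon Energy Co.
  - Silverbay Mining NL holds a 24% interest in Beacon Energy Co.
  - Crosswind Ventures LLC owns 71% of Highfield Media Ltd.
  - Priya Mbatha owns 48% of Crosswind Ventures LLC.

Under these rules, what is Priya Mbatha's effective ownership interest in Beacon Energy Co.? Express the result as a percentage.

36.19%

By sibling attribution (R1), Priya Mbatha is treated as also owning Jonas Mbatha's interest in Crosswind Ventures LLC, giving 48% + 35% = 83%.
By sibling attribution (R1), Priya Mbatha is treated as also owning Jonas Mbatha's interest in Fairlane Pharma AG, giving 28% + 45% = 73%.
Chain via Crosswind Ventures LLC → Harbor Realty LP (R3): 83% × 31% × 36% = 9.2628% of Beacon Energy Co.
Chain via Fairlane Pharma AG → Silverbay Mining NL (R3): 73% × 11% × 24% = 1.9272% of Beacon Energy Co.
Direct interest in Beacon Energy Co: 25%.
Aggregating (R2): 9.2628% + 1.9272% + 25% = 36.19%.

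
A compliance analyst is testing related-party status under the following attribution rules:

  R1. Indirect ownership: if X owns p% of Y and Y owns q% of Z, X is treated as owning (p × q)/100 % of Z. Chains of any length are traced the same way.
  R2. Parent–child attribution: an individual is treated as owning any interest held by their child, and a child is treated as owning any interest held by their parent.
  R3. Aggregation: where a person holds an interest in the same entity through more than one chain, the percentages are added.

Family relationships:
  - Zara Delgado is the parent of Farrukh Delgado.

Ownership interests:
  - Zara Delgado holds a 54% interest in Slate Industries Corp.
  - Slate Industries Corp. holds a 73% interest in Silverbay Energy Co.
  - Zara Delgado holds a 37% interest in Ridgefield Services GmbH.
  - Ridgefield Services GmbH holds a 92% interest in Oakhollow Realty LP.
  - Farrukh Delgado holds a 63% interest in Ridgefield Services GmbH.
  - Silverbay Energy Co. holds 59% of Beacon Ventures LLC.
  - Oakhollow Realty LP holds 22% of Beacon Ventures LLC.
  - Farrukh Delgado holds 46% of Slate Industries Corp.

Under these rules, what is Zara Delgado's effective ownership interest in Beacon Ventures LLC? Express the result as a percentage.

63.31%

By parent–child attribution (R2), Zara Delgado is treated as also owning Farrukh Delgado's interest in Ridgefield Services GmbH, giving 37% + 63% = 100%.
By parent–child attribution (R2), Zara Delgado is treated as also owning Farrukh Delgado's interest in Slate Industries Corp, giving 54% + 46% = 100%.
Chain via Ridgefield Services GmbH → Oakhollow Realty LP (R1): 100% × 92% × 22% = 20.24% of Beacon Ventures LLC.
Chain via Slate Industries Corp. → Silverbay Energy Co. (R1): 100% × 73% × 59% = 43.07% of Beacon Ventures LLC.
Aggregating (R3): 20.24% + 43.07% = 63.31%.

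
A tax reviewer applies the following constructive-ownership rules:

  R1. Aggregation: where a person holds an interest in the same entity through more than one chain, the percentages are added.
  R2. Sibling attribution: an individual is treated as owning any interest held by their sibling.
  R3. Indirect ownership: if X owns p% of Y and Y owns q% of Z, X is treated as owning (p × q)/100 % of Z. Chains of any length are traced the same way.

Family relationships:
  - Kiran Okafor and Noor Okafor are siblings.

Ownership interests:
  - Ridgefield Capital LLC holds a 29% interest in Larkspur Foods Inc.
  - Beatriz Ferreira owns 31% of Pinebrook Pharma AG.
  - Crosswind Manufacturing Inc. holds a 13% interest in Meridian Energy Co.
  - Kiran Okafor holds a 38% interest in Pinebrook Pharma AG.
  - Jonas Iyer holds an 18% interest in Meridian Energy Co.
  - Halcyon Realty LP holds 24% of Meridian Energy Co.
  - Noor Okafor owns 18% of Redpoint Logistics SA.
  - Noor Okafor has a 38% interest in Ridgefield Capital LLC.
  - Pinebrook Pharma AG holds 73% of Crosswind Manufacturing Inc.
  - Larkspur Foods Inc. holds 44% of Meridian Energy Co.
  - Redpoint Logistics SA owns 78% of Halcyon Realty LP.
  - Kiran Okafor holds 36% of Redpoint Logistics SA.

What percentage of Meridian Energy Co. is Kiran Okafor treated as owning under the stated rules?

18.5638%

By sibling attribution (R2), Kiran Okafor is treated as also owning Noor Okafor's interest in Redpoint Logistics SA, giving 36% + 18% = 54%.
By sibling attribution (R2), Kiran Okafor is treated as owning Noor Okafor's 38% interest in Ridgefield Capital LLC.
Chain via Redpoint Logistics SA → Halcyon Realty LP (R3): 54% × 78% × 24% = 10.1088% of Meridian Energy Co.
Chain via Pinebrook Pharma AG → Crosswind Manufacturing Inc. (R3): 38% × 73% × 13% = 3.6062% of Meridian Energy Co.
Chain via Ridgefield Capital LLC → Larkspur Foods Inc. (R3): 38% × 29% × 44% = 4.8488% of Meridian Energy Co.
Aggregating (R1): 10.1088% + 3.6062% + 4.8488% = 18.5638%.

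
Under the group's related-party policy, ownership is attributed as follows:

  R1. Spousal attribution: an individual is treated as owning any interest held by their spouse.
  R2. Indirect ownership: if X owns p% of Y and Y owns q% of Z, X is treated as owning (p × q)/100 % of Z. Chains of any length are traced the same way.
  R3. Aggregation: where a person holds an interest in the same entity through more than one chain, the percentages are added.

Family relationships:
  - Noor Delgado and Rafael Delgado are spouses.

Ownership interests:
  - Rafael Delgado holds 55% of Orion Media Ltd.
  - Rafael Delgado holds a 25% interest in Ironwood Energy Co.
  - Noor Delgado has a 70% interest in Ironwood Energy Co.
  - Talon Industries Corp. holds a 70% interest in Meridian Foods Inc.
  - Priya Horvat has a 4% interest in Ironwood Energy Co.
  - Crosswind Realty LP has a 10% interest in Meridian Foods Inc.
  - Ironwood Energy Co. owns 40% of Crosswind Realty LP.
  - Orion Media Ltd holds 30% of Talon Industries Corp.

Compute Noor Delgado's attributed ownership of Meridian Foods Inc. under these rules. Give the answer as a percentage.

15.35%

By spousal attribution (R1), Noor Delgado is treated as also owning Rafael Delgado's interest in Ironwood Energy Co, giving 70% + 25% = 95%.
By spousal attribution (R1), Noor Delgado is treated as owning Rafael Delgado's 55% interest in Orion Media Ltd.
Chain via Ironwood Energy Co. → Crosswind Realty LP (R2): 95% × 40% × 10% = 3.8% of Meridian Foods Inc.
Chain via Orion Media Ltd → Talon Industries Corp. (R2): 55% × 30% × 70% = 11.55% of Meridian Foods Inc.
Aggregating (R3): 3.8% + 11.55% = 15.35%.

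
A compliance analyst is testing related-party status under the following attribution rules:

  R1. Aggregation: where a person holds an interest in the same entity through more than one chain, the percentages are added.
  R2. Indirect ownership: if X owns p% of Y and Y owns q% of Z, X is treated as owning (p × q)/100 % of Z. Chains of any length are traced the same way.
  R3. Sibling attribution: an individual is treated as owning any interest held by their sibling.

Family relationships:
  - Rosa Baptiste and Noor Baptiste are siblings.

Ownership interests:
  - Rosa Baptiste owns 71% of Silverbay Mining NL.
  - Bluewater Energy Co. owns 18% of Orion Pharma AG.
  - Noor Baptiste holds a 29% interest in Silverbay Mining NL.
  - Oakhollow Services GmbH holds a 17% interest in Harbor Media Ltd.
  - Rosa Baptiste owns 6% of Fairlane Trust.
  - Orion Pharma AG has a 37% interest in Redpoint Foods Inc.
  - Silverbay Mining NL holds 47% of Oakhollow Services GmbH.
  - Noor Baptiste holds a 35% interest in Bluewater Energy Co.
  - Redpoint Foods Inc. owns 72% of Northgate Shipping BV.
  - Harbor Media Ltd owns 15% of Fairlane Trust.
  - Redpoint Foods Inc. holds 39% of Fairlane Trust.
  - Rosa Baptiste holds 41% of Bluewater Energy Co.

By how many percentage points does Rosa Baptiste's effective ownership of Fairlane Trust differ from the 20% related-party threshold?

By sibling attribution (R3), Rosa Baptiste is treated as also owning Noor Baptiste's interest in Bluewater Energy Co, giving 41% + 35% = 76%.
By sibling attribution (R3), Rosa Baptiste is treated as also owning Noor Baptiste's interest in Silverbay Mining NL, giving 71% + 29% = 100%.
Chain via Bluewater Energy Co. → Orion Pharma AG → Redpoint Foods Inc. (R2): 76% × 18% × 37% × 39% = 1.974024% of Fairlane Trust.
Chain via Silverbay Mining NL → Oakhollow Services GmbH → Harbor Media Ltd (R2): 100% × 47% × 17% × 15% = 1.1985% of Fairlane Trust.
Direct interest in Fairlane Trust: 6%.
Aggregating (R1): 1.974024% + 1.1985% + 6% = 9.172524%.
9.172524% falls short of the 20% threshold by 10.827476 percentage points.

10.827476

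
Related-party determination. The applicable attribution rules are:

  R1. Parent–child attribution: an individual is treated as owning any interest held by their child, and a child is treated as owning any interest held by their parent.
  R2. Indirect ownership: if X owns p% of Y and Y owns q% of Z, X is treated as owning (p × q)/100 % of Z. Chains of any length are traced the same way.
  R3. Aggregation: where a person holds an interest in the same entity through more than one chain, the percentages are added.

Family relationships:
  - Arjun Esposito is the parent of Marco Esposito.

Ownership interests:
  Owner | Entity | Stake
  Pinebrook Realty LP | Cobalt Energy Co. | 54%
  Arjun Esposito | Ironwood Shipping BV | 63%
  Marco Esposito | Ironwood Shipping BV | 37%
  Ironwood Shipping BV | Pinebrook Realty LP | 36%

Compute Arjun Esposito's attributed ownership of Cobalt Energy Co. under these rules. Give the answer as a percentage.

By parent–child attribution (R1), Arjun Esposito is treated as also owning Marco Esposito's interest in Ironwood Shipping BV, giving 63% + 37% = 100%.
Chain via Ironwood Shipping BV → Pinebrook Realty LP (R2): 100% × 36% × 54% = 19.44% of Cobalt Energy Co.

19.44%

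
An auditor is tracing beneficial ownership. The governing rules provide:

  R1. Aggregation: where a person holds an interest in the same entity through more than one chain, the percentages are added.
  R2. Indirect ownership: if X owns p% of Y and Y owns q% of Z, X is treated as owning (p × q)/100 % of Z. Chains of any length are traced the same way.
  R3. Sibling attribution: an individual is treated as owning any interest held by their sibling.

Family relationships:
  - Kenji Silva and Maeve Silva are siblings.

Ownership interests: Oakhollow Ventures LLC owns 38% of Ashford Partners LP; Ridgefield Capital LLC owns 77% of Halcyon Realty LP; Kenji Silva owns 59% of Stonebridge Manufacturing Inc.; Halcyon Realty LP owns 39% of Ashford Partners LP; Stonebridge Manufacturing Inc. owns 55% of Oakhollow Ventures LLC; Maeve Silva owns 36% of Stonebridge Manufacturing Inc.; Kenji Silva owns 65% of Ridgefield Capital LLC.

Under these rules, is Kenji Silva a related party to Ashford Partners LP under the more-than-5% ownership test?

By sibling attribution (R3), Kenji Silva is treated as also owning Maeve Silva's interest in Stonebridge Manufacturing Inc, giving 59% + 36% = 95%.
Chain via Stonebridge Manufacturing Inc. → Oakhollow Ventures LLC (R2): 95% × 55% × 38% = 19.855% of Ashford Partners LP.
Chain via Ridgefield Capital LLC → Halcyon Realty LP (R2): 65% × 77% × 39% = 19.5195% of Ashford Partners LP.
Aggregating (R1): 19.855% + 19.5195% = 39.3745%.
39.3745% exceeds the 5% threshold, so Kenji is a related party to Ashford Partners LP.

Yes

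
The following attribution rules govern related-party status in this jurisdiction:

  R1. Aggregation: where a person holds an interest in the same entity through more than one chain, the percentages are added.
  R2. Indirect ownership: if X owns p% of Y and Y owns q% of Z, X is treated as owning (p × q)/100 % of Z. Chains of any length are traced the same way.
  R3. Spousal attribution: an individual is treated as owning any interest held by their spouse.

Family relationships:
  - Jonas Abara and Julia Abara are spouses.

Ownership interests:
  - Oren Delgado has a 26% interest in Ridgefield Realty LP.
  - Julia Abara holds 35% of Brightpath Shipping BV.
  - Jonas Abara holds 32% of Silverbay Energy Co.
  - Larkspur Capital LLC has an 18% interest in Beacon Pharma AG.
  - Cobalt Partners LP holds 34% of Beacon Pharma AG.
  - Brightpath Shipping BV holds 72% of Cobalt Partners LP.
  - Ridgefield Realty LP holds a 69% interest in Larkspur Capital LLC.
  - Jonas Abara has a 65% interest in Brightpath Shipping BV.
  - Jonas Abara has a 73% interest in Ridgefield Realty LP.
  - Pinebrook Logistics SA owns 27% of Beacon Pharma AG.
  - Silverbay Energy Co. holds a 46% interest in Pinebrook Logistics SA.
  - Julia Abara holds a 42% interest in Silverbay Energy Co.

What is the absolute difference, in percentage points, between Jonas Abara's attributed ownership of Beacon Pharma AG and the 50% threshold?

7.2626

By spousal attribution (R3), Jonas Abara is treated as also owning Julia Abara's interest in Brightpath Shipping BV, giving 65% + 35% = 100%.
By spousal attribution (R3), Jonas Abara is treated as also owning Julia Abara's interest in Silverbay Energy Co, giving 32% + 42% = 74%.
Chain via Ridgefield Realty LP → Larkspur Capital LLC (R2): 73% × 69% × 18% = 9.0666% of Beacon Pharma AG.
Chain via Brightpath Shipping BV → Cobalt Partners LP (R2): 100% × 72% × 34% = 24.48% of Beacon Pharma AG.
Chain via Silverbay Energy Co. → Pinebrook Logistics SA (R2): 74% × 46% × 27% = 9.1908% of Beacon Pharma AG.
Aggregating (R1): 9.0666% + 24.48% + 9.1908% = 42.7374%.
42.7374% falls short of the 50% threshold by 7.2626 percentage points.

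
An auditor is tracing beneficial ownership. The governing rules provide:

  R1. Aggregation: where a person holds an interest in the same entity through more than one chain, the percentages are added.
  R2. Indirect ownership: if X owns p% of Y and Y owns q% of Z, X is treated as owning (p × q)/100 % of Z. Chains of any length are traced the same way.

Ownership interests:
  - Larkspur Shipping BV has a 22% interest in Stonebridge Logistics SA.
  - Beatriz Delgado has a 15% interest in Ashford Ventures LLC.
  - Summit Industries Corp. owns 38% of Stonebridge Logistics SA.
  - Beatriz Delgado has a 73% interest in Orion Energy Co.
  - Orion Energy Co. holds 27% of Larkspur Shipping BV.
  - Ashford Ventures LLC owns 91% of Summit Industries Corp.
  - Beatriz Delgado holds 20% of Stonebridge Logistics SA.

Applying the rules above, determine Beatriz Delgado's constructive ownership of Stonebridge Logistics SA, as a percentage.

Chain via Ashford Ventures LLC → Summit Industries Corp. (R2): 15% × 91% × 38% = 5.187% of Stonebridge Logistics SA.
Chain via Orion Energy Co. → Larkspur Shipping BV (R2): 73% × 27% × 22% = 4.3362% of Stonebridge Logistics SA.
Direct interest in Stonebridge Logistics SA: 20%.
Aggregating (R1): 5.187% + 4.3362% + 20% = 29.5232%.

29.5232%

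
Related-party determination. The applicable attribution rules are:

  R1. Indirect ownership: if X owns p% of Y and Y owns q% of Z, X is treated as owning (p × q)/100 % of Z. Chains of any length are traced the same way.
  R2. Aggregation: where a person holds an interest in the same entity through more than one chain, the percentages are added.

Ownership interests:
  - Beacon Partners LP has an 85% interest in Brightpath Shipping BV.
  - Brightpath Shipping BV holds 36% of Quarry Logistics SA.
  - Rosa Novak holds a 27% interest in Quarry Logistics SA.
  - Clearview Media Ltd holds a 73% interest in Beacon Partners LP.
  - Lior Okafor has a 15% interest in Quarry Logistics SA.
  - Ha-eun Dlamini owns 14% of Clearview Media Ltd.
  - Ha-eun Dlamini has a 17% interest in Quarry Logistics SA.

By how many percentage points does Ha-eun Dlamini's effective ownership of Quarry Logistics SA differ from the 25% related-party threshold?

4.87268

Chain via Clearview Media Ltd → Beacon Partners LP → Brightpath Shipping BV (R1): 14% × 73% × 85% × 36% = 3.12732% of Quarry Logistics SA.
Direct interest in Quarry Logistics SA: 17%.
Aggregating (R2): 3.12732% + 17% = 20.12732%.
20.12732% falls short of the 25% threshold by 4.87268 percentage points.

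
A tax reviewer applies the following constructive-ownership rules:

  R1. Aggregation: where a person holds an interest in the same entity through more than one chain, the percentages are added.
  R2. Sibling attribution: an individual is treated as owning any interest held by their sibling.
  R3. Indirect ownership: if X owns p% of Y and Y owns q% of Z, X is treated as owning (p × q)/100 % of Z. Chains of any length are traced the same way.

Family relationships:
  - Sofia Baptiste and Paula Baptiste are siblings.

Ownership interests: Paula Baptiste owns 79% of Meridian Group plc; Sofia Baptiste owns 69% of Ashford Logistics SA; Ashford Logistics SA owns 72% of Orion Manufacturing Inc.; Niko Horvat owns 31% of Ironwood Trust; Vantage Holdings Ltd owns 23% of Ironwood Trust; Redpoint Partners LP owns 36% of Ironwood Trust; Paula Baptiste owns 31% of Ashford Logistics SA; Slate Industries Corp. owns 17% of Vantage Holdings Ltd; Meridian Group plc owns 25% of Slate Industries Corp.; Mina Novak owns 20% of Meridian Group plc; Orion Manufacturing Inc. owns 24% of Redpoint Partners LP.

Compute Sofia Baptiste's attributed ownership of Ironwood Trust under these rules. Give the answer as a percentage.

6.993025%

By sibling attribution (R2), Sofia Baptiste is treated as also owning Paula Baptiste's interest in Ashford Logistics SA, giving 69% + 31% = 100%.
By sibling attribution (R2), Sofia Baptiste is treated as owning Paula Baptiste's 79% interest in Meridian Group plc.
Chain via Ashford Logistics SA → Orion Manufacturing Inc. → Redpoint Partners LP (R3): 100% × 72% × 24% × 36% = 6.2208% of Ironwood Trust.
Chain via Meridian Group plc → Slate Industries Corp. → Vantage Holdings Ltd (R3): 79% × 25% × 17% × 23% = 0.772225% of Ironwood Trust.
Aggregating (R1): 6.2208% + 0.772225% = 6.993025%.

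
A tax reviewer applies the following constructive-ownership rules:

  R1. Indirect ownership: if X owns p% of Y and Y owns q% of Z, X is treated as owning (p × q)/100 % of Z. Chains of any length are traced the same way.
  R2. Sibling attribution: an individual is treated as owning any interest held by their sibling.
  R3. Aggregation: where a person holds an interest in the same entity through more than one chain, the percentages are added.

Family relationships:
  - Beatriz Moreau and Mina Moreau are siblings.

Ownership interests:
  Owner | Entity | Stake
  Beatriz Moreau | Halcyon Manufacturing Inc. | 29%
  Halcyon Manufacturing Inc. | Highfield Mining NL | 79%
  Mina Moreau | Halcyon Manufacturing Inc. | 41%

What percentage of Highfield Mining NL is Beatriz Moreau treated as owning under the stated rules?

55.3%

By sibling attribution (R2), Beatriz Moreau is treated as also owning Mina Moreau's interest in Halcyon Manufacturing Inc, giving 29% + 41% = 70%.
Chain via Halcyon Manufacturing Inc. (R1): 70% × 79% = 55.3% of Highfield Mining NL.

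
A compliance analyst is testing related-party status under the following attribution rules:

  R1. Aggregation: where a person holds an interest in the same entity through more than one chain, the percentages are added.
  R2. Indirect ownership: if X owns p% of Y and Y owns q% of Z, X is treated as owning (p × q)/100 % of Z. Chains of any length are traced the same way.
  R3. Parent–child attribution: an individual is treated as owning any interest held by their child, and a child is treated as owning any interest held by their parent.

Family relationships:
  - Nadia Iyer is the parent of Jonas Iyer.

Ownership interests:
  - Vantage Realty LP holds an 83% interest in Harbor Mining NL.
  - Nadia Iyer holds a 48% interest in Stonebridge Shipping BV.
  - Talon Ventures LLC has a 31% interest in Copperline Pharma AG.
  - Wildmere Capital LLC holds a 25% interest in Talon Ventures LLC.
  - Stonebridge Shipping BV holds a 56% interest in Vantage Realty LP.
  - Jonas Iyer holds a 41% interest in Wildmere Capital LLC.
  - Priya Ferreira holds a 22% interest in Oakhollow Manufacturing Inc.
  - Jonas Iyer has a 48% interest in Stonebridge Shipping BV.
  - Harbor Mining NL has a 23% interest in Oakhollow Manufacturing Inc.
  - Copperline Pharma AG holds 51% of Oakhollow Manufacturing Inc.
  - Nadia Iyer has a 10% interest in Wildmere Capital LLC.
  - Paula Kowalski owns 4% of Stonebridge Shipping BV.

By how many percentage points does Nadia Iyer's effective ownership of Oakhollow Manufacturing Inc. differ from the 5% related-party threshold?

7.278559

By parent–child attribution (R3), Nadia Iyer is treated as also owning Jonas Iyer's interest in Stonebridge Shipping BV, giving 48% + 48% = 96%.
By parent–child attribution (R3), Nadia Iyer is treated as also owning Jonas Iyer's interest in Wildmere Capital LLC, giving 10% + 41% = 51%.
Chain via Stonebridge Shipping BV → Vantage Realty LP → Harbor Mining NL (R2): 96% × 56% × 83% × 23% = 10.262784% of Oakhollow Manufacturing Inc.
Chain via Wildmere Capital LLC → Talon Ventures LLC → Copperline Pharma AG (R2): 51% × 25% × 31% × 51% = 2.015775% of Oakhollow Manufacturing Inc.
Aggregating (R1): 10.262784% + 2.015775% = 12.278559%.
12.278559% exceeds the 5% threshold by 7.278559 percentage points.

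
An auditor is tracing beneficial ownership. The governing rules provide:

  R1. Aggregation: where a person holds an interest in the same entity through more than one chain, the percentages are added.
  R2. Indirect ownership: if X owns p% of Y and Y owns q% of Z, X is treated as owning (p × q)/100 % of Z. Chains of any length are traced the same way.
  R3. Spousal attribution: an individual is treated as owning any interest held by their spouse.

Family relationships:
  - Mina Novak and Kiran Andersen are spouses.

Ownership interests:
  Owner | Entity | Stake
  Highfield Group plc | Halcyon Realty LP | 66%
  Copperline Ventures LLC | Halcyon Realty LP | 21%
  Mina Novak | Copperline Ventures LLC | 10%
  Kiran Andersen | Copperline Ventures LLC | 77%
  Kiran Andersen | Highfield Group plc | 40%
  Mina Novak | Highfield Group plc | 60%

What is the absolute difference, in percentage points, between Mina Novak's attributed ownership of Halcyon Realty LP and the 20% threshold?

By spousal attribution (R3), Mina Novak is treated as also owning Kiran Andersen's interest in Copperline Ventures LLC, giving 10% + 77% = 87%.
By spousal attribution (R3), Mina Novak is treated as also owning Kiran Andersen's interest in Highfield Group plc, giving 60% + 40% = 100%.
Chain via Copperline Ventures LLC (R2): 87% × 21% = 18.27% of Halcyon Realty LP.
Chain via Highfield Group plc (R2): 100% × 66% = 66% of Halcyon Realty LP.
Aggregating (R1): 18.27% + 66% = 84.27%.
84.27% exceeds the 20% threshold by 64.27 percentage points.

64.27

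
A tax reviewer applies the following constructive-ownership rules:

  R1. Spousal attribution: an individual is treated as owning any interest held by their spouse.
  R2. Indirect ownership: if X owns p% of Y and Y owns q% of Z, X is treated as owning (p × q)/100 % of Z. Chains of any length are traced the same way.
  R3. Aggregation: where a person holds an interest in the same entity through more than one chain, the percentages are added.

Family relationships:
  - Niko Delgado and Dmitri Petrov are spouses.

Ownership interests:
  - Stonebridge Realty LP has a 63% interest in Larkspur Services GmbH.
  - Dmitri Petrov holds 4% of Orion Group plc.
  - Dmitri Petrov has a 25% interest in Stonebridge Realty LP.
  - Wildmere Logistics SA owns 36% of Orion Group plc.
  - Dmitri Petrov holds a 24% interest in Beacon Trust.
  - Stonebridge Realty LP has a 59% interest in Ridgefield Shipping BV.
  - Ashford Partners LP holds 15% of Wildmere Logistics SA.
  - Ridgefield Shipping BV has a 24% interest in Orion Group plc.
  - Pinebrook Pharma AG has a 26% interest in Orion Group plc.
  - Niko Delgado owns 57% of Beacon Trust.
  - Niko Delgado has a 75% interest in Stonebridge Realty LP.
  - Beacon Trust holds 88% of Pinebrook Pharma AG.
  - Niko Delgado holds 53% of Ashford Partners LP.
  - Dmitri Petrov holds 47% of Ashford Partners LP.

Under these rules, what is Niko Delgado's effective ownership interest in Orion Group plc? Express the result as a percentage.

42.0928%

By spousal attribution (R1), Niko Delgado is treated as also owning Dmitri Petrov's interest in Ashford Partners LP, giving 53% + 47% = 100%.
By spousal attribution (R1), Niko Delgado is treated as also owning Dmitri Petrov's interest in Beacon Trust, giving 57% + 24% = 81%.
By spousal attribution (R1), Niko Delgado is treated as also owning Dmitri Petrov's interest in Stonebridge Realty LP, giving 75% + 25% = 100%.
By spousal attribution (R1), Niko Delgado is treated as owning Dmitri Petrov's 4% interest in Orion Group plc.
Chain via Ashford Partners LP → Wildmere Logistics SA (R2): 100% × 15% × 36% = 5.4% of Orion Group plc.
Chain via Beacon Trust → Pinebrook Pharma AG (R2): 81% × 88% × 26% = 18.5328% of Orion Group plc.
Chain via Stonebridge Realty LP → Ridgefield Shipping BV (R2): 100% × 59% × 24% = 14.16% of Orion Group plc.
Direct interest in Orion Group plc: 4%.
Aggregating (R3): 5.4% + 18.5328% + 14.16% + 4% = 42.0928%.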